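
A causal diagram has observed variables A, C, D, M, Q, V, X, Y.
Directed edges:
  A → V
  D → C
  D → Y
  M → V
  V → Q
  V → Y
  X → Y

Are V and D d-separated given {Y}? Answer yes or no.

No — V and D are d-connected given {Y}.

Bayes-Ball from V | {Y} reaches {A,C,D,M,Q,X}.
D ∈ reach(V|{Y}) ⇒ V ⊥̸ D | {Y}.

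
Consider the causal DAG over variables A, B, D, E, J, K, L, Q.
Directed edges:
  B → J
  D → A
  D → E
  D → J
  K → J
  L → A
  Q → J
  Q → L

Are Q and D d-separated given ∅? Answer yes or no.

Yes — Q ⊥ D | ∅.

Bayes-Ball from Q | ∅ reaches {A,J,L}.
D ∉ reach(Q|∅) ⇒ Q ⊥ D | ∅.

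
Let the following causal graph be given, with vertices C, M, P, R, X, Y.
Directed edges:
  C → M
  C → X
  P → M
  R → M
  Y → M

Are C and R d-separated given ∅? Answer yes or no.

Yes — C ⊥ R | ∅.

Bayes-Ball from C | ∅ reaches {M,X}.
R ∉ reach(C|∅) ⇒ C ⊥ R | ∅.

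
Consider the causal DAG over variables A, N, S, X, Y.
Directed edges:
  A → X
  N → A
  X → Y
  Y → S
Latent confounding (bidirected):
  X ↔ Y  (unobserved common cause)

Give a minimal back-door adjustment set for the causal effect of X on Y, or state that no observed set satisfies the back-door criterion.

X→Y: no observed back-door set.

desc(X)\{X}={S,Y}; candidates ⊆ {A,N}.
X↔Y: latent back-door arc(s) into X.
size 0: {}; under {} X still reaches {A,N,S,Y} ∋ Y.
size 1: {A}, {N}; under {A} X still reaches {S,Y} ∋ Y.
size 2: {A,N}; under {A,N} X still reaches {S,Y} ∋ Y.
X↔Y cannot be blocked by any observed set — no back-door set.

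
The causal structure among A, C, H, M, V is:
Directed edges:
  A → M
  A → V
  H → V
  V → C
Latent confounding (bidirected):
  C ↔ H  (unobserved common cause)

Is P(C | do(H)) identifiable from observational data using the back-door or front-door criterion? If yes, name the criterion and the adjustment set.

P(C|do(H)): frontdoor, adjust for {V}.

desc(H)\{H}={C,V}; candidates ⊆ {A,M}.
H↔C: latent back-door arc(s) into H.
size 0: {}; under {} H still reaches {C} ∋ C.
size 1: {A}, {M}; under {A} H still reaches {C} ∋ C.
size 2: {A,M}; under {A,M} H still reaches {C} ∋ C.
H↔C cannot be blocked by any observed set — no back-door set.
{V}: (i) intercepts every directed H→C path; (ii) no back-door H→{V}; (iii) {H} blocks every back-door {V}→C. Front-door holds.
P(C|do(H)) = Σ_{V} P(V|H) Σ_{H'} P(C|V,H')P(H').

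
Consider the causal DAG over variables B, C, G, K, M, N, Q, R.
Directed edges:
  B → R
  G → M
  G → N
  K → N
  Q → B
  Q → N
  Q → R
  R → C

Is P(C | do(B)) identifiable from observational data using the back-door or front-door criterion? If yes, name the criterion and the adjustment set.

P(C|do(B)): backdoor, adjust for {Q}.

desc(B)\{B}={C,R}; candidates ⊆ {G,K,M,N,Q}.
size 0: {}; under {} B still reaches {C,N,Q,R} ∋ C.
{Q}: B⊥C given {Q} in G with B→· removed — back-door holds.
P(C|do(B)) = Σ_{Q} P(C|B,Q)·P(Q).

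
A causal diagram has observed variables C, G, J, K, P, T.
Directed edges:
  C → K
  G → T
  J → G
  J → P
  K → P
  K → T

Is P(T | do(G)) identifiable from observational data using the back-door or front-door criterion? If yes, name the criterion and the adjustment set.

desc(G)\{G}={T}; candidates ⊆ {C,J,K,P}.
∅: G⊥T given ∅ in G with G→· removed — back-door holds.
P(T|do(G)) = P(T|G) — no adjustment needed.

P(T|do(G)): backdoor, adjust for ∅.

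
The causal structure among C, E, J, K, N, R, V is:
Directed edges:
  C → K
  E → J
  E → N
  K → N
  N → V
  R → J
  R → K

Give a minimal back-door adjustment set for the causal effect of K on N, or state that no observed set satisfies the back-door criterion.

desc(K)\{K}={N,V}; candidates ⊆ {C,E,J,R}.
∅: K⊥N given ∅ in G with K→· removed — back-door holds.

K→N: minimal back-door set ∅.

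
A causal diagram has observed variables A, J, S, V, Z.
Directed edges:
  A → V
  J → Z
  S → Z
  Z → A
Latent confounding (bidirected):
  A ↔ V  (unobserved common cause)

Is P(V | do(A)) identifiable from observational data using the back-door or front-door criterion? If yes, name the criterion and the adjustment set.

P(V|do(A)): not identifiable (no BD/FD set).

desc(A)\{A}={V}; candidates ⊆ {J,S,Z}.
A↔V: latent back-door arc(s) into A.
size 0: {}; under {} A still reaches {J,S,V,Z} ∋ V.
size 1: {J}, {S}, {Z}; under {J} A still reaches {S,V,Z} ∋ V.
size 2: {J,S}, {J,Z}, {S,Z}; under {J,S} A still reaches {V,Z} ∋ V.
A↔V cannot be blocked by any observed set — no back-door set.
No mediator lies on a directed A→…→V path.
Neither criterion identifies P(V|do(A)) in this graph.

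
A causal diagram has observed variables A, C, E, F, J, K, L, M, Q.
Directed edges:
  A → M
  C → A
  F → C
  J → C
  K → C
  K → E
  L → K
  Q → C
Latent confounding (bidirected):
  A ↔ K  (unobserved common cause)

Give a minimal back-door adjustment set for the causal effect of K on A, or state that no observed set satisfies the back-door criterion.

desc(K)\{K}={A,C,E,M}; candidates ⊆ {F,J,L,Q}.
K↔A: latent back-door arc(s) into K.
size 0: {}; under {} K still reaches {A,L,M} ∋ A.
size 1: {F}, {J}, {L} …(+1); under {F} K still reaches {A,L,M} ∋ A.
size 2: {F,J}, {F,L}, {F,Q} …(+3); under {F,J} K still reaches {A,L,M} ∋ A.
K↔A cannot be blocked by any observed set — no back-door set.

K→A: no observed back-door set.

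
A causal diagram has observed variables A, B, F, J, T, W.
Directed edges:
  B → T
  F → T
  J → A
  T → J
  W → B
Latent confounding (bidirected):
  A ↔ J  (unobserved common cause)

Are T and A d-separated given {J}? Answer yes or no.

No — T and A are d-connected given {J}.

Bayes-Ball from T | {J} reaches {A,B,F,W}.
A ∈ reach(T|{J}) ⇒ T ⊥̸ A | {J}.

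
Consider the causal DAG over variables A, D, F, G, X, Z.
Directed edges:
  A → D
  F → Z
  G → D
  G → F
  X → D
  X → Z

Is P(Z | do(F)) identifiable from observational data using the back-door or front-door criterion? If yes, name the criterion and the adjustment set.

P(Z|do(F)): backdoor, adjust for ∅.

desc(F)\{F}={Z}; candidates ⊆ {A,D,G,X}.
∅: F⊥Z given ∅ in G with F→· removed — back-door holds.
P(Z|do(F)) = P(Z|F) — no adjustment needed.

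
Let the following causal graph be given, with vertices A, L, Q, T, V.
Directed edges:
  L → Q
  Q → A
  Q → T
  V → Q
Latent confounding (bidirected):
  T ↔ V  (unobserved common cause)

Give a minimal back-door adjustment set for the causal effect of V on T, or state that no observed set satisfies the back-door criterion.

V→T: no observed back-door set.

desc(V)\{V}={A,Q,T}; candidates ⊆ {L}.
V↔T: latent back-door arc(s) into V.
size 0: {}; under {} V still reaches {T} ∋ T.
size 1: {L}; under {L} V still reaches {T} ∋ T.
V↔T cannot be blocked by any observed set — no back-door set.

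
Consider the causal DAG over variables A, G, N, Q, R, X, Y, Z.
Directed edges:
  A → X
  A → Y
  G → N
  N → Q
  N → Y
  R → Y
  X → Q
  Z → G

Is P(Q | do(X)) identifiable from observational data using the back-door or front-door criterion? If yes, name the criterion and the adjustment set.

P(Q|do(X)): backdoor, adjust for ∅.

desc(X)\{X}={Q}; candidates ⊆ {A,G,N,R,Y,Z}.
∅: X⊥Q given ∅ in G with X→· removed — back-door holds.
P(Q|do(X)) = P(Q|X) — no adjustment needed.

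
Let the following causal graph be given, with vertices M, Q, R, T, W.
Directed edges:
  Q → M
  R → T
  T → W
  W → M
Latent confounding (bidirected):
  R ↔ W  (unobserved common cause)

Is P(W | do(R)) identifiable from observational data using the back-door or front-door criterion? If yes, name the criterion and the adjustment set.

P(W|do(R)): frontdoor, adjust for {T}.

desc(R)\{R}={M,T,W}; candidates ⊆ {Q}.
R↔W: latent back-door arc(s) into R.
size 0: {}; under {} R still reaches {M,W} ∋ W.
size 1: {Q}; under {Q} R still reaches {M,W} ∋ W.
R↔W cannot be blocked by any observed set — no back-door set.
{T}: (i) intercepts every directed R→W path; (ii) no back-door R→{T}; (iii) {R} blocks every back-door {T}→W. Front-door holds.
P(W|do(R)) = Σ_{T} P(T|R) Σ_{R'} P(W|T,R')P(R').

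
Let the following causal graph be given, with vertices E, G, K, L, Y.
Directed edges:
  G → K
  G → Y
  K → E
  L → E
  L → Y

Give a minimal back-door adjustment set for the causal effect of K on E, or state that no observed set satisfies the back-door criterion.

K→E: minimal back-door set ∅.

desc(K)\{K}={E}; candidates ⊆ {G,L,Y}.
∅: K⊥E given ∅ in G with K→· removed — back-door holds.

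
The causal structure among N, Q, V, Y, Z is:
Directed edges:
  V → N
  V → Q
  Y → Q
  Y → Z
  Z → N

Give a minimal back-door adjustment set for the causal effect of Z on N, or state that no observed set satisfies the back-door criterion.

Z→N: minimal back-door set ∅.

desc(Z)\{Z}={N}; candidates ⊆ {Q,V,Y}.
∅: Z⊥N given ∅ in G with Z→· removed — back-door holds.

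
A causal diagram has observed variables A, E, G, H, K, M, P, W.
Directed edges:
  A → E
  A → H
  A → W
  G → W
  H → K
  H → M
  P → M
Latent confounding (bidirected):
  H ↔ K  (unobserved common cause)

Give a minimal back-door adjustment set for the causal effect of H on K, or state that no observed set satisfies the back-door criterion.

desc(H)\{H}={K,M}; candidates ⊆ {A,E,G,P,W}.
H↔K: latent back-door arc(s) into H.
size 0: {}; under {} H still reaches {A,E,K,W} ∋ K.
size 1: {A}, {E}, {G} …(+2); under {A} H still reaches {K} ∋ K.
size 2: {A,E}, {A,G}, {A,P} …(+7); under {A,E} H still reaches {K} ∋ K.
H↔K cannot be blocked by any observed set — no back-door set.

H→K: no observed back-door set.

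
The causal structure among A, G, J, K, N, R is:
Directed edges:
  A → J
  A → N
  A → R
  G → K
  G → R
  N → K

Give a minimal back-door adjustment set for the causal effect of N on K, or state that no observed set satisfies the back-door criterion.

N→K: minimal back-door set ∅.

desc(N)\{N}={K}; candidates ⊆ {A,G,J,R}.
∅: N⊥K given ∅ in G with N→· removed — back-door holds.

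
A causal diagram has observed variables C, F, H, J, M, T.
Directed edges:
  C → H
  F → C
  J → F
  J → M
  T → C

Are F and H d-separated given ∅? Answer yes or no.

No — F and H are d-connected given ∅.

Bayes-Ball from F | ∅ reaches {C,H,J,M}.
H ∈ reach(F|∅) ⇒ F ⊥̸ H | ∅.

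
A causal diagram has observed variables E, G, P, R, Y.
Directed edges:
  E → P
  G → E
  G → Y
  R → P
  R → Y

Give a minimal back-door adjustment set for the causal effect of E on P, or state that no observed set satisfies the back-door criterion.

desc(E)\{E}={P}; candidates ⊆ {G,R,Y}.
∅: E⊥P given ∅ in G with E→· removed — back-door holds.

E→P: minimal back-door set ∅.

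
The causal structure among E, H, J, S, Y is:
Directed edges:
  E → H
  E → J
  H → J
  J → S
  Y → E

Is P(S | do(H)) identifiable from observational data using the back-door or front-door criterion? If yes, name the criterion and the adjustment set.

desc(H)\{H}={J,S}; candidates ⊆ {E,Y}.
size 0: {}; under {} H still reaches {E,J,S,Y} ∋ S.
{E}: H⊥S given {E} in G with H→· removed — back-door holds.
P(S|do(H)) = Σ_{E} P(S|H,E)·P(E).

P(S|do(H)): backdoor, adjust for {E}.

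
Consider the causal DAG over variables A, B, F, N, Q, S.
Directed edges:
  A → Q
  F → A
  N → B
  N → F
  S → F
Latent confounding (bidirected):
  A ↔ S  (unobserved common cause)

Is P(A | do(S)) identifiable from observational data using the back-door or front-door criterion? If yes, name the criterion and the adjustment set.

P(A|do(S)): frontdoor, adjust for {F}.

desc(S)\{S}={A,F,Q}; candidates ⊆ {B,N}.
S↔A: latent back-door arc(s) into S.
size 0: {}; under {} S still reaches {A,Q} ∋ A.
size 1: {B}, {N}; under {B} S still reaches {A,Q} ∋ A.
size 2: {B,N}; under {B,N} S still reaches {A,Q} ∋ A.
S↔A cannot be blocked by any observed set — no back-door set.
{F}: (i) intercepts every directed S→A path; (ii) no back-door S→{F}; (iii) {S} blocks every back-door {F}→A. Front-door holds.
P(A|do(S)) = Σ_{F} P(F|S) Σ_{S'} P(A|F,S')P(S').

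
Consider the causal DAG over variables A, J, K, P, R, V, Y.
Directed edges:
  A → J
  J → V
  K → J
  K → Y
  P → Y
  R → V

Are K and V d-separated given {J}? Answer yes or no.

Bayes-Ball from K | {J} reaches {A,Y}.
V ∉ reach(K|{J}) ⇒ K ⊥ V | {J}.

Yes — K ⊥ V | {J}.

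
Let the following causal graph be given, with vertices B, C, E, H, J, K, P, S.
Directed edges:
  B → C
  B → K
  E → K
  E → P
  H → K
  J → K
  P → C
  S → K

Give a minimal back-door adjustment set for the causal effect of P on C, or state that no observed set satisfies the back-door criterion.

desc(P)\{P}={C}; candidates ⊆ {B,E,H,J,K,S}.
∅: P⊥C given ∅ in G with P→· removed — back-door holds.

P→C: minimal back-door set ∅.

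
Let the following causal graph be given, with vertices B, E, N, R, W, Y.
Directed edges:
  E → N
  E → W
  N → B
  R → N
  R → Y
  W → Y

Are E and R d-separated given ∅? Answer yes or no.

Yes — E ⊥ R | ∅.

Bayes-Ball from E | ∅ reaches {B,N,W,Y}.
R ∉ reach(E|∅) ⇒ E ⊥ R | ∅.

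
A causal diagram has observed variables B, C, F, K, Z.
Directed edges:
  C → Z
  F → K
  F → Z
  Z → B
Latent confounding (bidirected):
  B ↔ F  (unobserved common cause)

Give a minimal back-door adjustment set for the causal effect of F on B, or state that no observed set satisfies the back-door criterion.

F→B: no observed back-door set.

desc(F)\{F}={B,K,Z}; candidates ⊆ {C}.
F↔B: latent back-door arc(s) into F.
size 0: {}; under {} F still reaches {B} ∋ B.
size 1: {C}; under {C} F still reaches {B} ∋ B.
F↔B cannot be blocked by any observed set — no back-door set.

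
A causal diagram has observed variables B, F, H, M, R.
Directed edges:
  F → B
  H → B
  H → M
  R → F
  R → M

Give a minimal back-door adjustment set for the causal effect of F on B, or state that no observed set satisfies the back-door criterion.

F→B: minimal back-door set ∅.

desc(F)\{F}={B}; candidates ⊆ {H,M,R}.
∅: F⊥B given ∅ in G with F→· removed — back-door holds.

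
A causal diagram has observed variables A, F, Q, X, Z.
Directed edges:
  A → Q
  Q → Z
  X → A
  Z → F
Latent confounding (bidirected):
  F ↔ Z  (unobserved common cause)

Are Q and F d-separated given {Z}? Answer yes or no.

No — Q and F are d-connected given {Z}.

Bayes-Ball from Q | {Z} reaches {A,F,X}.
F ∈ reach(Q|{Z}) ⇒ Q ⊥̸ F | {Z}.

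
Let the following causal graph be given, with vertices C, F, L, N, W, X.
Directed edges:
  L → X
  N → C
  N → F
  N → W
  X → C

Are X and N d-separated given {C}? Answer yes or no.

Bayes-Ball from X | {C} reaches {F,L,N,W}.
N ∈ reach(X|{C}) ⇒ X ⊥̸ N | {C}.

No — X and N are d-connected given {C}.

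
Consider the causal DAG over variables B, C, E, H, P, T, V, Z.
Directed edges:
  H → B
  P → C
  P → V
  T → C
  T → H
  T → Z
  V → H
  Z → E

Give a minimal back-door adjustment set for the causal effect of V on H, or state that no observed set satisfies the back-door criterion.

desc(V)\{V}={B,H}; candidates ⊆ {C,E,P,T,Z}.
∅: V⊥H given ∅ in G with V→· removed — back-door holds.

V→H: minimal back-door set ∅.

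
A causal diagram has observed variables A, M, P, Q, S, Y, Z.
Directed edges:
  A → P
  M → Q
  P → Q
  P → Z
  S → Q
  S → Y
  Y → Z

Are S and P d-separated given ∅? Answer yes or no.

Bayes-Ball from S | ∅ reaches {Q,Y,Z}.
P ∉ reach(S|∅) ⇒ S ⊥ P | ∅.

Yes — S ⊥ P | ∅.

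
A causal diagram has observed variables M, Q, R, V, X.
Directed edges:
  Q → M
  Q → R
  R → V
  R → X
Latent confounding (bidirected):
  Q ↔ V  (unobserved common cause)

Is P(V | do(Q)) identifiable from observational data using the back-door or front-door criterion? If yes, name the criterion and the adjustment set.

P(V|do(Q)): frontdoor, adjust for {R}.

desc(Q)\{Q}={M,R,V,X}; candidates ⊆ {—}.
Q↔V: latent back-door arc(s) into Q.
size 0: {}; under {} Q still reaches {V} ∋ V.
Q↔V cannot be blocked by any observed set — no back-door set.
{R}: (i) intercepts every directed Q→V path; (ii) no back-door Q→{R}; (iii) {Q} blocks every back-door {R}→V. Front-door holds.
P(V|do(Q)) = Σ_{R} P(R|Q) Σ_{Q'} P(V|R,Q')P(Q').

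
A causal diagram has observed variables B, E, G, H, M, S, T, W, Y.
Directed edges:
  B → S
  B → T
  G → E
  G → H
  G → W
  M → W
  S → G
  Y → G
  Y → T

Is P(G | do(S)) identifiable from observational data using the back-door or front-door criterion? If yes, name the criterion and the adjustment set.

desc(S)\{S}={E,G,H,W}; candidates ⊆ {B,M,T,Y}.
∅: S⊥G given ∅ in G with S→· removed — back-door holds.
P(G|do(S)) = P(G|S) — no adjustment needed.

P(G|do(S)): backdoor, adjust for ∅.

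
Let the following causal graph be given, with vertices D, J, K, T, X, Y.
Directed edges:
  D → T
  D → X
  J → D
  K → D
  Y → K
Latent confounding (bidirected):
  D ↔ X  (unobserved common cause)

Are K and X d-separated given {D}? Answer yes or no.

Bayes-Ball from K | {D} reaches {J,X,Y}.
X ∈ reach(K|{D}) ⇒ K ⊥̸ X | {D}.

No — K and X are d-connected given {D}.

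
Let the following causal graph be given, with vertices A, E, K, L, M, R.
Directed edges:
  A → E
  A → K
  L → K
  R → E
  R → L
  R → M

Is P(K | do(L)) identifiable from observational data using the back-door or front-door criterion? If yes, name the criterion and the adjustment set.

P(K|do(L)): backdoor, adjust for ∅.

desc(L)\{L}={K}; candidates ⊆ {A,E,M,R}.
∅: L⊥K given ∅ in G with L→· removed — back-door holds.
P(K|do(L)) = P(K|L) — no adjustment needed.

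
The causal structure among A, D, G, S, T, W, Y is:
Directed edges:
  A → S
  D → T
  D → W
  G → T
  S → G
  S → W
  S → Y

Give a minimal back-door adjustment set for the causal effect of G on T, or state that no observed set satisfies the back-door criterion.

G→T: minimal back-door set ∅.

desc(G)\{G}={T}; candidates ⊆ {A,D,S,W,Y}.
∅: G⊥T given ∅ in G with G→· removed — back-door holds.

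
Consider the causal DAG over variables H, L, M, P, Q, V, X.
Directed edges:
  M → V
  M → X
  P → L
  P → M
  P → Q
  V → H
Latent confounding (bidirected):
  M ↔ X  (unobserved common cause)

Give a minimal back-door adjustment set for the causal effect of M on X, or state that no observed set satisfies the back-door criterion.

M→X: no observed back-door set.

desc(M)\{M}={H,V,X}; candidates ⊆ {L,P,Q}.
M↔X: latent back-door arc(s) into M.
size 0: {}; under {} M still reaches {L,P,Q,X} ∋ X.
size 1: {L}, {P}, {Q}; under {L} M still reaches {P,Q,X} ∋ X.
size 2: {L,P}, {L,Q}, {P,Q}; under {L,P} M still reaches {X} ∋ X.
M↔X cannot be blocked by any observed set — no back-door set.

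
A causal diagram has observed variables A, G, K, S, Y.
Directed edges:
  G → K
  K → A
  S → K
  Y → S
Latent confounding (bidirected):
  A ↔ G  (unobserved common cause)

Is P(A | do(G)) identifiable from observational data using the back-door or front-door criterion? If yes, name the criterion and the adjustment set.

desc(G)\{G}={A,K}; candidates ⊆ {S,Y}.
G↔A: latent back-door arc(s) into G.
size 0: {}; under {} G still reaches {A} ∋ A.
size 1: {S}, {Y}; under {S} G still reaches {A} ∋ A.
size 2: {S,Y}; under {S,Y} G still reaches {A} ∋ A.
G↔A cannot be blocked by any observed set — no back-door set.
{K}: (i) intercepts every directed G→A path; (ii) no back-door G→{K}; (iii) {G} blocks every back-door {K}→A. Front-door holds.
P(A|do(G)) = Σ_{K} P(K|G) Σ_{G'} P(A|K,G')P(G').

P(A|do(G)): frontdoor, adjust for {K}.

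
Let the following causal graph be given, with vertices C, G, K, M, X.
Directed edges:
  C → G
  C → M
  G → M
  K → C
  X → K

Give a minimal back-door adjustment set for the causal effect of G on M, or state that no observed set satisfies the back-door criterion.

G→M: minimal back-door set {C}.

desc(G)\{G}={M}; candidates ⊆ {C,K,X}.
size 0: {}; under {} G still reaches {C,K,M,X} ∋ M.
{C}: G⊥M given {C} in G with G→· removed — back-door holds.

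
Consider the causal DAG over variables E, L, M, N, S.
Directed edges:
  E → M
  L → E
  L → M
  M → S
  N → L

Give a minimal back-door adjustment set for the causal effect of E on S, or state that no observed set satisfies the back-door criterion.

E→S: minimal back-door set {L}.

desc(E)\{E}={M,S}; candidates ⊆ {L,N}.
size 0: {}; under {} E still reaches {L,M,N,S} ∋ S.
{L}: E⊥S given {L} in G with E→· removed — back-door holds.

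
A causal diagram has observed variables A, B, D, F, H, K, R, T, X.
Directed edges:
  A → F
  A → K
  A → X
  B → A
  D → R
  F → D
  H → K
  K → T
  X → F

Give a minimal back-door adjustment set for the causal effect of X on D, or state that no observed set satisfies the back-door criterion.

desc(X)\{X}={D,F,R}; candidates ⊆ {A,B,H,K,T}.
size 0: {}; under {} X still reaches {A,B,D,F,K,R,T} ∋ D.
{A}: X⊥D given {A} in G with X→· removed — back-door holds.

X→D: minimal back-door set {A}.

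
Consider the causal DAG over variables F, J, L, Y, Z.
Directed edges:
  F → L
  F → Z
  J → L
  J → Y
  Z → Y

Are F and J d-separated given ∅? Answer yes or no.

Bayes-Ball from F | ∅ reaches {L,Y,Z}.
J ∉ reach(F|∅) ⇒ F ⊥ J | ∅.

Yes — F ⊥ J | ∅.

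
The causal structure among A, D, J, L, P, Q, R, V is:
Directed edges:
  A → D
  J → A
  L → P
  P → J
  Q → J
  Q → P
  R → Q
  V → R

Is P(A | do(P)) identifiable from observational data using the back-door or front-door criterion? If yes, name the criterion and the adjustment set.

P(A|do(P)): backdoor, adjust for {Q}.

desc(P)\{P}={A,D,J}; candidates ⊆ {L,Q,R,V}.
size 0: {}; under {} P still reaches {A,D,J,L,Q,R,V} ∋ A.
{Q}: P⊥A given {Q} in G with P→· removed — back-door holds.
P(A|do(P)) = Σ_{Q} P(A|P,Q)·P(Q).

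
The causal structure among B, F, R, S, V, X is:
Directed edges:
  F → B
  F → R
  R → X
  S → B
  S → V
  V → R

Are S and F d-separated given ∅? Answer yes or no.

Bayes-Ball from S | ∅ reaches {B,R,V,X}.
F ∉ reach(S|∅) ⇒ S ⊥ F | ∅.

Yes — S ⊥ F | ∅.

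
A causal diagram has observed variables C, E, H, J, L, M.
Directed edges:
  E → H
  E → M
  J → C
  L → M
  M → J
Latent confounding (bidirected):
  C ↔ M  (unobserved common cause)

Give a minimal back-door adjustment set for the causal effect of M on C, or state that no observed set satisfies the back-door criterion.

M→C: no observed back-door set.

desc(M)\{M}={C,J}; candidates ⊆ {E,H,L}.
M↔C: latent back-door arc(s) into M.
size 0: {}; under {} M still reaches {C,E,H,L} ∋ C.
size 1: {E}, {H}, {L}; under {E} M still reaches {C,L} ∋ C.
size 2: {E,H}, {E,L}, {H,L}; under {E,H} M still reaches {C,L} ∋ C.
M↔C cannot be blocked by any observed set — no back-door set.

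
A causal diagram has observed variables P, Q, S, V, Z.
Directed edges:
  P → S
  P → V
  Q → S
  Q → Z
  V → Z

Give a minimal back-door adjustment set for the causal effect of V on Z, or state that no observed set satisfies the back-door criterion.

desc(V)\{V}={Z}; candidates ⊆ {P,Q,S}.
∅: V⊥Z given ∅ in G with V→· removed — back-door holds.

V→Z: minimal back-door set ∅.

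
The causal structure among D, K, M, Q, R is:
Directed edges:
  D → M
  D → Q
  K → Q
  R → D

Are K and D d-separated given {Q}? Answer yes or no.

No — K and D are d-connected given {Q}.

Bayes-Ball from K | {Q} reaches {D,M,R}.
D ∈ reach(K|{Q}) ⇒ K ⊥̸ D | {Q}.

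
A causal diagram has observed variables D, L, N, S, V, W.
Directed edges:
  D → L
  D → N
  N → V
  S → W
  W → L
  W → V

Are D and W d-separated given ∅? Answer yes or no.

Bayes-Ball from D | ∅ reaches {L,N,V}.
W ∉ reach(D|∅) ⇒ D ⊥ W | ∅.

Yes — D ⊥ W | ∅.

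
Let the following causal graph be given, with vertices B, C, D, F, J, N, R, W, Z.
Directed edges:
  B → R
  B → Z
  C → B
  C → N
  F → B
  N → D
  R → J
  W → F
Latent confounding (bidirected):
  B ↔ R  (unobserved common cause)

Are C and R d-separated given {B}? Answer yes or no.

Bayes-Ball from C | {B} reaches {D,F,J,N,R,W}.
R ∈ reach(C|{B}) ⇒ C ⊥̸ R | {B}.

No — C and R are d-connected given {B}.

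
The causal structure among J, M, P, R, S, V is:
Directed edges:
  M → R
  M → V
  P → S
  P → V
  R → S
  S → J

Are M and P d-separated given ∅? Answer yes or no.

Yes — M ⊥ P | ∅.

Bayes-Ball from M | ∅ reaches {J,R,S,V}.
P ∉ reach(M|∅) ⇒ M ⊥ P | ∅.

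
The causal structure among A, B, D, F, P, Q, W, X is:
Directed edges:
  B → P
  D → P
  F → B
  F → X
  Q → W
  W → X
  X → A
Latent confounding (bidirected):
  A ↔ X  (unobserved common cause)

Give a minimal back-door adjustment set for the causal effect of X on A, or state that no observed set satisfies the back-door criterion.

desc(X)\{X}={A}; candidates ⊆ {B,D,F,P,Q,W}.
X↔A: latent back-door arc(s) into X.
size 0: {}; under {} X still reaches {A,B,F,P,Q,W} ∋ A.
size 1: {B}, {D}, {F} …(+3); under {B} X still reaches {A,F,Q,W} ∋ A.
size 2: {B,D}, {B,F}, {B,P} …(+12); under {B,D} X still reaches {A,F,Q,W} ∋ A.
X↔A cannot be blocked by any observed set — no back-door set.

X→A: no observed back-door set.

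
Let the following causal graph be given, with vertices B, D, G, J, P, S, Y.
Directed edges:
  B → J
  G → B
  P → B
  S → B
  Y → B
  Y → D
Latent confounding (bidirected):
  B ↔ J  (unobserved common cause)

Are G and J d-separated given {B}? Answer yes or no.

Bayes-Ball from G | {B} reaches {D,J,P,S,Y}.
J ∈ reach(G|{B}) ⇒ G ⊥̸ J | {B}.

No — G and J are d-connected given {B}.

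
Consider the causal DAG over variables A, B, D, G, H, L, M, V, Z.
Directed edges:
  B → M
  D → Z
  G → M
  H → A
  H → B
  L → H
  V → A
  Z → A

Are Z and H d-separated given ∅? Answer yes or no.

Bayes-Ball from Z | ∅ reaches {A,D}.
H ∉ reach(Z|∅) ⇒ Z ⊥ H | ∅.

Yes — Z ⊥ H | ∅.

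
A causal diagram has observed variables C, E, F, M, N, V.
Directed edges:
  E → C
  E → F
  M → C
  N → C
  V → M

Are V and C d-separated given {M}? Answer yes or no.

Bayes-Ball from V | {M} reaches ∅.
C ∉ reach(V|{M}) ⇒ V ⊥ C | {M}.

Yes — V ⊥ C | {M}.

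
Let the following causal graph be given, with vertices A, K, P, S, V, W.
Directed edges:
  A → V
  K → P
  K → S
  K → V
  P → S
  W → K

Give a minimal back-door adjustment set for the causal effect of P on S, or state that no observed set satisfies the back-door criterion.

P→S: minimal back-door set {K}.

desc(P)\{P}={S}; candidates ⊆ {A,K,V,W}.
size 0: {}; under {} P still reaches {K,S,V,W} ∋ S.
{K}: P⊥S given {K} in G with P→· removed — back-door holds.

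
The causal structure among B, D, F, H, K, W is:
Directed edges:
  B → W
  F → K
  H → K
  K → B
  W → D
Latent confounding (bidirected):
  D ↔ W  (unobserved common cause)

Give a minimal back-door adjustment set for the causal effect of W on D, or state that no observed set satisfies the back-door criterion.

desc(W)\{W}={D}; candidates ⊆ {B,F,H,K}.
W↔D: latent back-door arc(s) into W.
size 0: {}; under {} W still reaches {B,D,F,H,K} ∋ D.
size 1: {B}, {F}, {H} …(+1); under {B} W still reaches {D} ∋ D.
size 2: {B,F}, {B,H}, {B,K} …(+3); under {B,F} W still reaches {D} ∋ D.
W↔D cannot be blocked by any observed set — no back-door set.

W→D: no observed back-door set.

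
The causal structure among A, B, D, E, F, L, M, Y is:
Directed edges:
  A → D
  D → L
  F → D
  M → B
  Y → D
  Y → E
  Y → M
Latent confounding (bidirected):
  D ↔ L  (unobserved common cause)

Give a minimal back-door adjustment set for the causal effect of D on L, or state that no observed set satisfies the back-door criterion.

desc(D)\{D}={L}; candidates ⊆ {A,B,E,F,M,Y}.
D↔L: latent back-door arc(s) into D.
size 0: {}; under {} D still reaches {A,B,E,F,L,M,Y} ∋ L.
size 1: {A}, {B}, {E} …(+3); under {A} D still reaches {B,E,F,L,M,Y} ∋ L.
size 2: {A,B}, {A,E}, {A,F} …(+12); under {A,B} D still reaches {E,F,L,M,Y} ∋ L.
D↔L cannot be blocked by any observed set — no back-door set.

D→L: no observed back-door set.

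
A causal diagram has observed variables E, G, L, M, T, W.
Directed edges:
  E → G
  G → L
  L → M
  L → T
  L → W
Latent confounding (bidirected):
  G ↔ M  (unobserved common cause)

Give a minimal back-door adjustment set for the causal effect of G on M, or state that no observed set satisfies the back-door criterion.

G→M: no observed back-door set.

desc(G)\{G}={L,M,T,W}; candidates ⊆ {E}.
G↔M: latent back-door arc(s) into G.
size 0: {}; under {} G still reaches {E,M} ∋ M.
size 1: {E}; under {E} G still reaches {M} ∋ M.
G↔M cannot be blocked by any observed set — no back-door set.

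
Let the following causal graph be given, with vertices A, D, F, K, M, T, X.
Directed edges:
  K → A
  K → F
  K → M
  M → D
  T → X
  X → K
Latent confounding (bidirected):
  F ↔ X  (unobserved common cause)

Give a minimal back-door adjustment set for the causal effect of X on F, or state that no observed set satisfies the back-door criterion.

desc(X)\{X}={A,D,F,K,M}; candidates ⊆ {T}.
X↔F: latent back-door arc(s) into X.
size 0: {}; under {} X still reaches {F,T} ∋ F.
size 1: {T}; under {T} X still reaches {F} ∋ F.
X↔F cannot be blocked by any observed set — no back-door set.

X→F: no observed back-door set.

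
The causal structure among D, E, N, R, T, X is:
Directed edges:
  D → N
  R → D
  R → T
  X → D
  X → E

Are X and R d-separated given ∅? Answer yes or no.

Bayes-Ball from X | ∅ reaches {D,E,N}.
R ∉ reach(X|∅) ⇒ X ⊥ R | ∅.

Yes — X ⊥ R | ∅.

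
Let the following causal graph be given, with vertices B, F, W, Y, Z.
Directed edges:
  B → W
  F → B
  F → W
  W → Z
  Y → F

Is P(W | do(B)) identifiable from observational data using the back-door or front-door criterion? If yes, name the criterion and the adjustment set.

P(W|do(B)): backdoor, adjust for {F}.

desc(B)\{B}={W,Z}; candidates ⊆ {F,Y}.
size 0: {}; under {} B still reaches {F,W,Y,Z} ∋ W.
{F}: B⊥W given {F} in G with B→· removed — back-door holds.
P(W|do(B)) = Σ_{F} P(W|B,F)·P(F).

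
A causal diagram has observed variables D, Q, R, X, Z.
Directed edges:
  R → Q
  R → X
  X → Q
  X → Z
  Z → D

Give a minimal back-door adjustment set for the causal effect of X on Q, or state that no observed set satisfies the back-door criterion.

X→Q: minimal back-door set {R}.

desc(X)\{X}={D,Q,Z}; candidates ⊆ {R}.
size 0: {}; under {} X still reaches {Q,R} ∋ Q.
{R}: X⊥Q given {R} in G with X→· removed — back-door holds.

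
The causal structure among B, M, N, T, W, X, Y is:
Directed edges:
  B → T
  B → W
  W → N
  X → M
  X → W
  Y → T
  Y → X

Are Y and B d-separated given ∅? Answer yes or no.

Yes — Y ⊥ B | ∅.

Bayes-Ball from Y | ∅ reaches {M,N,T,W,X}.
B ∉ reach(Y|∅) ⇒ Y ⊥ B | ∅.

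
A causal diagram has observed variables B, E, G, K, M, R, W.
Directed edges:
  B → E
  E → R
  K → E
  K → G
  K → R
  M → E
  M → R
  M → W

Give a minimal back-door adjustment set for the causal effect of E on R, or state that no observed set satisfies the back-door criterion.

E→R: minimal back-door set {K, M}.

desc(E)\{E}={R}; candidates ⊆ {B,G,K,M,W}.
size 0: {}; under {} E still reaches {B,G,K,M,R,W} ∋ R.
size 1: {B}, {G}, {K} …(+2); under {B} E still reaches {G,K,M,R,W} ∋ R.
{K,M}: E⊥R given {K,M} in G with E→· removed — back-door holds.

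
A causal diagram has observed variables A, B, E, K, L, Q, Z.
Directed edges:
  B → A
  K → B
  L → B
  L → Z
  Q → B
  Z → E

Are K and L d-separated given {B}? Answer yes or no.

No — K and L are d-connected given {B}.

Bayes-Ball from K | {B} reaches {E,L,Q,Z}.
L ∈ reach(K|{B}) ⇒ K ⊥̸ L | {B}.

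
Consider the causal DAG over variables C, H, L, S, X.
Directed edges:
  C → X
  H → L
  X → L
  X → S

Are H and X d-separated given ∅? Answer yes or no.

Bayes-Ball from H | ∅ reaches {L}.
X ∉ reach(H|∅) ⇒ H ⊥ X | ∅.

Yes — H ⊥ X | ∅.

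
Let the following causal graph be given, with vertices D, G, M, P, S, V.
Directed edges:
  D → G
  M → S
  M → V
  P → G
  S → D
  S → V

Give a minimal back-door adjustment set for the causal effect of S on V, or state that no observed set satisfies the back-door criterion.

desc(S)\{S}={D,G,V}; candidates ⊆ {M,P}.
size 0: {}; under {} S still reaches {M,V} ∋ V.
{M}: S⊥V given {M} in G with S→· removed — back-door holds.

S→V: minimal back-door set {M}.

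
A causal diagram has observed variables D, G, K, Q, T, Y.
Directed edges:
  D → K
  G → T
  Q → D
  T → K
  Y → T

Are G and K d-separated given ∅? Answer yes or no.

Bayes-Ball from G | ∅ reaches {K,T}.
K ∈ reach(G|∅) ⇒ G ⊥̸ K | ∅.

No — G and K are d-connected given ∅.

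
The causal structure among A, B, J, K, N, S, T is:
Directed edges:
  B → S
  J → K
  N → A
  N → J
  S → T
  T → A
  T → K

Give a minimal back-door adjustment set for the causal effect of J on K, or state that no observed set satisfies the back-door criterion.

desc(J)\{J}={K}; candidates ⊆ {A,B,N,S,T}.
∅: J⊥K given ∅ in G with J→· removed — back-door holds.

J→K: minimal back-door set ∅.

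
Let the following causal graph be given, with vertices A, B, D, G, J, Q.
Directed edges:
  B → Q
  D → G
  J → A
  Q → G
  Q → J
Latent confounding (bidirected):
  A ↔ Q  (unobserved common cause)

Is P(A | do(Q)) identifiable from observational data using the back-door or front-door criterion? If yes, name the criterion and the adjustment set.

desc(Q)\{Q}={A,G,J}; candidates ⊆ {B,D}.
Q↔A: latent back-door arc(s) into Q.
size 0: {}; under {} Q still reaches {A,B} ∋ A.
size 1: {B}, {D}; under {B} Q still reaches {A} ∋ A.
size 2: {B,D}; under {B,D} Q still reaches {A} ∋ A.
Q↔A cannot be blocked by any observed set — no back-door set.
{J}: (i) intercepts every directed Q→A path; (ii) no back-door Q→{J}; (iii) {Q} blocks every back-door {J}→A. Front-door holds.
P(A|do(Q)) = Σ_{J} P(J|Q) Σ_{Q'} P(A|J,Q')P(Q').

P(A|do(Q)): frontdoor, adjust for {J}.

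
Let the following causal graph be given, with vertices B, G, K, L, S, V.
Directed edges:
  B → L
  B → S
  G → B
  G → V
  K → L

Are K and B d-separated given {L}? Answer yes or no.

Bayes-Ball from K | {L} reaches {B,G,S,V}.
B ∈ reach(K|{L}) ⇒ K ⊥̸ B | {L}.

No — K and B are d-connected given {L}.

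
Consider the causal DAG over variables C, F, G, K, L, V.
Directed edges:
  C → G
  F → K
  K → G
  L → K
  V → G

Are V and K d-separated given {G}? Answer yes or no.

No — V and K are d-connected given {G}.

Bayes-Ball from V | {G} reaches {C,F,K,L}.
K ∈ reach(V|{G}) ⇒ V ⊥̸ K | {G}.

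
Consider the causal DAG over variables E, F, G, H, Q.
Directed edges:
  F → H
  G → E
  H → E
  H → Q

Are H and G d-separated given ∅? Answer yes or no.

Yes — H ⊥ G | ∅.

Bayes-Ball from H | ∅ reaches {E,F,Q}.
G ∉ reach(H|∅) ⇒ H ⊥ G | ∅.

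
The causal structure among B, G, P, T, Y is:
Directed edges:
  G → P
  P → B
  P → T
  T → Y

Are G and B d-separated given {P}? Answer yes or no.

Yes — G ⊥ B | {P}.

Bayes-Ball from G | {P} reaches ∅.
B ∉ reach(G|{P}) ⇒ G ⊥ B | {P}.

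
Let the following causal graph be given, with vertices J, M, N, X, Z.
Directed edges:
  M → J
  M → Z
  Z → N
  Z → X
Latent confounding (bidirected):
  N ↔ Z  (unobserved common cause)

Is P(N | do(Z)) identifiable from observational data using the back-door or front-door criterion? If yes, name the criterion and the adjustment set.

P(N|do(Z)): not identifiable (no BD/FD set).

desc(Z)\{Z}={N,X}; candidates ⊆ {J,M}.
Z↔N: latent back-door arc(s) into Z.
size 0: {}; under {} Z still reaches {J,M,N} ∋ N.
size 1: {J}, {M}; under {J} Z still reaches {M,N} ∋ N.
size 2: {J,M}; under {J,M} Z still reaches {N} ∋ N.
Z↔N cannot be blocked by any observed set — no back-door set.
No mediator lies on a directed Z→…→N path.
Neither criterion identifies P(N|do(Z)) in this graph.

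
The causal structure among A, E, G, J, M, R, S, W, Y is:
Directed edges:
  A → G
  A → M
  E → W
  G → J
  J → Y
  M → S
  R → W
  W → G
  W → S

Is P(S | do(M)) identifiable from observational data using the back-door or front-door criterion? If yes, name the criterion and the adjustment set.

desc(M)\{M}={S}; candidates ⊆ {A,E,G,J,R,W,Y}.
∅: M⊥S given ∅ in G with M→· removed — back-door holds.
P(S|do(M)) = P(S|M) — no adjustment needed.

P(S|do(M)): backdoor, adjust for ∅.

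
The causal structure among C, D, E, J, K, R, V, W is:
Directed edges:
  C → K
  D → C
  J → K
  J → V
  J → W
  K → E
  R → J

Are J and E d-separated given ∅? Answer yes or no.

Bayes-Ball from J | ∅ reaches {E,K,R,V,W}.
E ∈ reach(J|∅) ⇒ J ⊥̸ E | ∅.

No — J and E are d-connected given ∅.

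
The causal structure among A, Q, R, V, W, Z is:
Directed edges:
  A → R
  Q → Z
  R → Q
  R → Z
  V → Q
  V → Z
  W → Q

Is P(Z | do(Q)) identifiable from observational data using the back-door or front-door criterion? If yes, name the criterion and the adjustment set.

desc(Q)\{Q}={Z}; candidates ⊆ {A,R,V,W}.
size 0: {}; under {} Q still reaches {A,R,V,W,Z} ∋ Z.
size 1: {A}, {R}, {V} …(+1); under {A} Q still reaches {R,V,W,Z} ∋ Z.
{R,V}: Q⊥Z given {R,V} in G with Q→· removed — back-door holds.
P(Z|do(Q)) = Σ_{R,V} P(Z|Q,R,V)·P(R,V).

P(Z|do(Q)): backdoor, adjust for {R, V}.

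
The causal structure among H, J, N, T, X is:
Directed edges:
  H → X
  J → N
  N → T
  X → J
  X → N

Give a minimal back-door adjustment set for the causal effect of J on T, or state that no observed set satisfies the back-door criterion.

desc(J)\{J}={N,T}; candidates ⊆ {H,X}.
size 0: {}; under {} J still reaches {H,N,T,X} ∋ T.
{X}: J⊥T given {X} in G with J→· removed — back-door holds.

J→T: minimal back-door set {X}.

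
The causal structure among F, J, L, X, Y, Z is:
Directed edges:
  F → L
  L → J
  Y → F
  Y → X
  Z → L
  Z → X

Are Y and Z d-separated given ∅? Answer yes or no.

Yes — Y ⊥ Z | ∅.

Bayes-Ball from Y | ∅ reaches {F,J,L,X}.
Z ∉ reach(Y|∅) ⇒ Y ⊥ Z | ∅.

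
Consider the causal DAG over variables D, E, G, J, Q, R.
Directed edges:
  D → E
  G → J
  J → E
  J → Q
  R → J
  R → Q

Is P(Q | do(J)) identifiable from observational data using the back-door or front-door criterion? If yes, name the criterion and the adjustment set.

desc(J)\{J}={E,Q}; candidates ⊆ {D,G,R}.
size 0: {}; under {} J still reaches {G,Q,R} ∋ Q.
{R}: J⊥Q given {R} in G with J→· removed — back-door holds.
P(Q|do(J)) = Σ_{R} P(Q|J,R)·P(R).

P(Q|do(J)): backdoor, adjust for {R}.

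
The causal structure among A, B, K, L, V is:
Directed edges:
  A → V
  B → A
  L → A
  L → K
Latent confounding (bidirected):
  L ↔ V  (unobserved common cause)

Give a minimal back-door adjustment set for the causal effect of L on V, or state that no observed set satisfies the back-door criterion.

desc(L)\{L}={A,K,V}; candidates ⊆ {B}.
L↔V: latent back-door arc(s) into L.
size 0: {}; under {} L still reaches {V} ∋ V.
size 1: {B}; under {B} L still reaches {V} ∋ V.
L↔V cannot be blocked by any observed set — no back-door set.

L→V: no observed back-door set.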